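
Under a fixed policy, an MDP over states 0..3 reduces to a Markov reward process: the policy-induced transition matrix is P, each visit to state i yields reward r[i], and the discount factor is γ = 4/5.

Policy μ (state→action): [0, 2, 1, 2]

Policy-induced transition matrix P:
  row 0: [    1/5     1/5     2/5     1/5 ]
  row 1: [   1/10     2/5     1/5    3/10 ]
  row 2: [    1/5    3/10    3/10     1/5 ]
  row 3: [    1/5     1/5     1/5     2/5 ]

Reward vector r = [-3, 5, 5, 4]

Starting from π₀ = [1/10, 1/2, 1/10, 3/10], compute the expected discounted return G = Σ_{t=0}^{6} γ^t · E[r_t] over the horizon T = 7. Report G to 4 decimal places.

G = 13.8882

t=0: π = [0.1000, 0.5000, 0.1000, 0.3000], E[r] = 3.9000, γ^t·E[r] = 3.900000, running G = 3.900000
t=1: π = [0.1500, 0.3100, 0.2300, 0.3100], E[r] = 3.4900, γ^t·E[r] = 2.792000, running G = 6.692000
t=2: π = [0.1690, 0.2850, 0.2530, 0.2930], E[r] = 3.3550, γ^t·E[r] = 2.147200, running G = 8.839200
t=3: π = [0.1715, 0.2823, 0.2591, 0.2871], E[r] = 3.3409, γ^t·E[r] = 1.710541, running G = 10.549741
t=4: π = [0.1718, 0.2824, 0.2602, 0.2857], E[r] = 3.3402, γ^t·E[r] = 1.368142, running G = 11.917883
t=5: π = [0.1718, 0.2825, 0.2604, 0.2854], E[r] = 3.3405, γ^t·E[r] = 1.094625, running G = 13.012507
t=6: π = [0.1718, 0.2825, 0.2604, 0.2853], E[r] = 3.3407, γ^t·E[r] = 0.875737, running G = 13.888245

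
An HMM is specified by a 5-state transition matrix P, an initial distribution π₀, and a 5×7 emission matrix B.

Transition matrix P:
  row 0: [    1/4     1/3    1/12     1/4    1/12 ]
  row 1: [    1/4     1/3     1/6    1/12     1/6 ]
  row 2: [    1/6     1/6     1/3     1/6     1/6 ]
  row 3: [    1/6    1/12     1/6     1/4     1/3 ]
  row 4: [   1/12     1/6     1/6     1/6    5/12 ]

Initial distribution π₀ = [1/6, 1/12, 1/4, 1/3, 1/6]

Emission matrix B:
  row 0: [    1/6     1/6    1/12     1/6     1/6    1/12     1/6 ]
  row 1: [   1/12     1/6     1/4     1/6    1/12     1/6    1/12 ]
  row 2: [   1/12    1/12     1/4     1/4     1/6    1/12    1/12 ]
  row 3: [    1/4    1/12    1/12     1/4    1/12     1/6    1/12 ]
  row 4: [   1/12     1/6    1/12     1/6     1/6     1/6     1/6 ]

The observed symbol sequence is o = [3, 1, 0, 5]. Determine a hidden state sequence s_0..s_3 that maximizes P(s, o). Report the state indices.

path = [3, 4, 4, 4]

t=0: δ = [2.778e-02, 1.389e-02, 6.250e-02, 8.333e-02, 2.778e-02]  (obs o_0=3)
t=1: δ = [2.315e-03, 1.736e-03, 1.736e-03, 1.736e-03, 4.630e-03]  ψ = [3, 2, 2, 3, 3]  (obs o_1=1)
t=2: δ = [9.645e-05, 6.430e-05, 6.430e-05, 1.929e-04, 1.608e-04]  ψ = [0, 0, 4, 4, 4]  (obs o_2=0)
t=3: δ = [2.679e-06, 5.358e-06, 2.679e-06, 8.038e-06, 1.116e-05]  ψ = [3, 0, 3, 3, 4]  (obs o_3=5)
backtrack: best end state = 4; path = [3, 4, 4, 4]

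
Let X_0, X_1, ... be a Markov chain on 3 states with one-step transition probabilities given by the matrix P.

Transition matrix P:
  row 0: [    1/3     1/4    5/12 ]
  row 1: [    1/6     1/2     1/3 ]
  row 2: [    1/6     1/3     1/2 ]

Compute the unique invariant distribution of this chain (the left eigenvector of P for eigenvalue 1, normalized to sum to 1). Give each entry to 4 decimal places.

Balance equations π_j = Σ_i π_i·P[i][j]:
  π_0 = 1/3·π_0 + 1/6·π_1 + 1/6·π_2
  π_1 = 1/4·π_0 + 1/2·π_1 + 1/3·π_2
  normalize: π_0 + π_1 + π_2 = 1
Solving the linear system gives exactly π = [1/5, 19/50, 21/50].

π = [0.2000, 0.3800, 0.4200]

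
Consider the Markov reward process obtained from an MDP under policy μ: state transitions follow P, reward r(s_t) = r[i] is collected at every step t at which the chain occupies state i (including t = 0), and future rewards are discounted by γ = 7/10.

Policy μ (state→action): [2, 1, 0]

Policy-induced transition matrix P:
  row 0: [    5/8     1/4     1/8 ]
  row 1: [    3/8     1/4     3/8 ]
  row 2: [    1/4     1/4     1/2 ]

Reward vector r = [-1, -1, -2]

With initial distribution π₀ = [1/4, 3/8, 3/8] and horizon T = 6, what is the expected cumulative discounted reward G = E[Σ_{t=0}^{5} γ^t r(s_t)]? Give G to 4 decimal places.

G = -3.9548

t=0: π = [0.2500, 0.3750, 0.3750], E[r] = -1.3750, γ^t·E[r] = -1.375000, running G = -1.375000
t=1: π = [0.3906, 0.2500, 0.3594], E[r] = -1.3594, γ^t·E[r] = -0.951563, running G = -2.326563
t=2: π = [0.4277, 0.2500, 0.3223], E[r] = -1.3223, γ^t·E[r] = -0.647910, running G = -2.974473
t=3: π = [0.4417, 0.2500, 0.3083], E[r] = -1.3083, γ^t·E[r] = -0.448764, running G = -3.423237
t=4: π = [0.4469, 0.2500, 0.3031], E[r] = -1.3031, γ^t·E[r] = -0.312882, running G = -3.736118
t=5: π = [0.4488, 0.2500, 0.3012], E[r] = -1.3012, γ^t·E[r] = -0.218688, running G = -3.954807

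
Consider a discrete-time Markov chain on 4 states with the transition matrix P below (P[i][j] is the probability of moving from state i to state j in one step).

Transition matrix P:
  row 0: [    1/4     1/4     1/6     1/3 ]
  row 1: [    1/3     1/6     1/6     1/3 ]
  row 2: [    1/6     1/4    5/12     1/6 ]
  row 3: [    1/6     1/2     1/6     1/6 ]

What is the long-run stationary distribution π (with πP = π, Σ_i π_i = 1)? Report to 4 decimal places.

Balance equations π_j = Σ_i π_i·P[i][j]:
  π_0 = 1/4·π_0 + 1/3·π_1 + 1/6·π_2 + 1/6·π_3
  π_1 = 1/4·π_0 + 1/6·π_1 + 1/4·π_2 + 1/2·π_3
  π_2 = 1/6·π_0 + 1/6·π_1 + 5/12·π_2 + 1/6·π_3
  normalize: π_0 + π_1 + π_2 + π_3 = 1
Solving the linear system gives exactly π = [64/273, 79/273, 2/9, 16/63].

π = [0.2344, 0.2894, 0.2222, 0.2540]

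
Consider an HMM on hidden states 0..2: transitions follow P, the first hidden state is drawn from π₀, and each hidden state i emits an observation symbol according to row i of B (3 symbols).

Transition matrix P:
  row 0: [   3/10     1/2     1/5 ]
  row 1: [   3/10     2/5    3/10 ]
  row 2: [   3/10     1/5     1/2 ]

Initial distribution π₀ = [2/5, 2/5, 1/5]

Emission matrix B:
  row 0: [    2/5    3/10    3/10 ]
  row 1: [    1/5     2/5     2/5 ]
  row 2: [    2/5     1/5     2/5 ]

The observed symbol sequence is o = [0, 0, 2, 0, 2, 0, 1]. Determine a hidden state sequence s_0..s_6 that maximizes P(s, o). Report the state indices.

t=0: δ = [1.600e-01, 8.000e-02, 8.000e-02]  (obs o_0=0)
t=1: δ = [1.920e-02, 1.600e-02, 1.600e-02]  ψ = [0, 0, 2]  (obs o_1=0)
t=2: δ = [1.728e-03, 3.840e-03, 3.200e-03]  ψ = [0, 0, 2]  (obs o_2=2)
t=3: δ = [4.608e-04, 3.072e-04, 6.400e-04]  ψ = [1, 1, 2]  (obs o_3=0)
t=4: δ = [5.760e-05, 9.216e-05, 1.280e-04]  ψ = [2, 0, 2]  (obs o_4=2)
t=5: δ = [1.536e-05, 7.373e-06, 2.560e-05]  ψ = [2, 1, 2]  (obs o_5=0)
t=6: δ = [2.304e-06, 3.072e-06, 2.560e-06]  ψ = [2, 0, 2]  (obs o_6=1)
backtrack: best end state = 1; path = [2, 2, 2, 2, 2, 0, 1]

path = [2, 2, 2, 2, 2, 0, 1]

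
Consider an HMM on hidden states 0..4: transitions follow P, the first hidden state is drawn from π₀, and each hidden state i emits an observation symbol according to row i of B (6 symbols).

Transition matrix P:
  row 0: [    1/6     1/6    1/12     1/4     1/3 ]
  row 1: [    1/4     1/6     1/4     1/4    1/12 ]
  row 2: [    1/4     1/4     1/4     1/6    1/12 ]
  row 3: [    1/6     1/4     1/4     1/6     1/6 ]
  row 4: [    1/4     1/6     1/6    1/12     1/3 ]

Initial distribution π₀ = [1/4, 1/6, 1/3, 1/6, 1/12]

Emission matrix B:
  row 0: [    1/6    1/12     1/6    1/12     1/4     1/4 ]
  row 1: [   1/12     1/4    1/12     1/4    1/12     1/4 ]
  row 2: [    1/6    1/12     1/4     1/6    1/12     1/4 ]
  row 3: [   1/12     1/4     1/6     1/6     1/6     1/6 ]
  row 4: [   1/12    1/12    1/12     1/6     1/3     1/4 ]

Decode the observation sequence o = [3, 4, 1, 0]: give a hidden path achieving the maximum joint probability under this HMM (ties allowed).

path = [2, 0, 3, 2]

t=0: δ = [2.083e-02, 4.167e-02, 5.556e-02, 2.778e-02, 1.389e-02]  (obs o_0=3)
t=1: δ = [3.472e-03, 1.157e-03, 1.157e-03, 1.736e-03, 2.315e-03]  ψ = [2, 2, 2, 1, 0]  (obs o_1=4)
t=2: δ = [4.823e-05, 1.447e-04, 3.617e-05, 2.170e-04, 9.645e-05]  ψ = [0, 0, 3, 0, 0]  (obs o_2=1)
t=3: δ = [6.028e-06, 4.521e-06, 9.042e-06, 3.014e-06, 3.014e-06]  ψ = [1, 3, 3, 1, 3]  (obs o_3=0)
backtrack: best end state = 2; path = [2, 0, 3, 2]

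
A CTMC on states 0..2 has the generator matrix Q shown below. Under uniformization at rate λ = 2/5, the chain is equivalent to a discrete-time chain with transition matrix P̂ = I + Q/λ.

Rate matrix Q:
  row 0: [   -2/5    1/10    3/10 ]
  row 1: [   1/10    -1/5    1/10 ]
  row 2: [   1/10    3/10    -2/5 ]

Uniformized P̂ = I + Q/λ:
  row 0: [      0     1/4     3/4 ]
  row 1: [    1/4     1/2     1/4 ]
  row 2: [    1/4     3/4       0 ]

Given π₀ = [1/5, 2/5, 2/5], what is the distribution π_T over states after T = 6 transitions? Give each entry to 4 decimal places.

π = [0.2000, 0.5200, 0.2800]

t=0: π = [0.2000, 0.4000, 0.4000]
t=1: π = [0.2000, 0.5500, 0.2500]
t=2: π = [0.2000, 0.5125, 0.2875]
t=3: π = [0.2000, 0.5219, 0.2781]
t=4: π = [0.2000, 0.5195, 0.2805]
t=5: π = [0.2000, 0.5201, 0.2799]
t=6: π = [0.2000, 0.5200, 0.2800]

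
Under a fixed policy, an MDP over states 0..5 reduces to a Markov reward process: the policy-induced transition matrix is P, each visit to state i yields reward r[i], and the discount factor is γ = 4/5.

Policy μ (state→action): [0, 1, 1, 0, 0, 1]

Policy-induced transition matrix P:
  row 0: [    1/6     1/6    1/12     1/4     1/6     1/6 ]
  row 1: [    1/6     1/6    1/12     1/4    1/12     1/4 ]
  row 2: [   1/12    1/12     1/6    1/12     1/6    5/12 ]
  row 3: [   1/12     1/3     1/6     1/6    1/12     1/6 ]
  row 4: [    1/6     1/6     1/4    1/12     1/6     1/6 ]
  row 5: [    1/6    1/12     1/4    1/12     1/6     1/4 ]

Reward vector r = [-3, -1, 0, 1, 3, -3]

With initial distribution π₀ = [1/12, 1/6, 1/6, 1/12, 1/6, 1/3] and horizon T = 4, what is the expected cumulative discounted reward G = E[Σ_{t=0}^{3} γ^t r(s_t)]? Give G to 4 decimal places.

t=0: π = [0.0833, 0.1667, 0.1667, 0.0833, 0.1667, 0.3333], E[r] = -0.8333, γ^t·E[r] = -0.833333, running G = -0.833333
t=1: π = [0.1458, 0.1389, 0.1875, 0.1319, 0.1458, 0.2500], E[r] = -0.7569, γ^t·E[r] = -0.605556, running G = -1.438889
t=2: π = [0.1400, 0.1522, 0.1759, 0.1418, 0.1441, 0.2459], E[r] = -0.7361, γ^t·E[r] = -0.471111, running G = -1.910000
t=3: π = [0.1402, 0.1551, 0.1748, 0.1439, 0.1422, 0.2438], E[r] = -0.7368, γ^t·E[r] = -0.377259, running G = -2.287259

G = -2.2873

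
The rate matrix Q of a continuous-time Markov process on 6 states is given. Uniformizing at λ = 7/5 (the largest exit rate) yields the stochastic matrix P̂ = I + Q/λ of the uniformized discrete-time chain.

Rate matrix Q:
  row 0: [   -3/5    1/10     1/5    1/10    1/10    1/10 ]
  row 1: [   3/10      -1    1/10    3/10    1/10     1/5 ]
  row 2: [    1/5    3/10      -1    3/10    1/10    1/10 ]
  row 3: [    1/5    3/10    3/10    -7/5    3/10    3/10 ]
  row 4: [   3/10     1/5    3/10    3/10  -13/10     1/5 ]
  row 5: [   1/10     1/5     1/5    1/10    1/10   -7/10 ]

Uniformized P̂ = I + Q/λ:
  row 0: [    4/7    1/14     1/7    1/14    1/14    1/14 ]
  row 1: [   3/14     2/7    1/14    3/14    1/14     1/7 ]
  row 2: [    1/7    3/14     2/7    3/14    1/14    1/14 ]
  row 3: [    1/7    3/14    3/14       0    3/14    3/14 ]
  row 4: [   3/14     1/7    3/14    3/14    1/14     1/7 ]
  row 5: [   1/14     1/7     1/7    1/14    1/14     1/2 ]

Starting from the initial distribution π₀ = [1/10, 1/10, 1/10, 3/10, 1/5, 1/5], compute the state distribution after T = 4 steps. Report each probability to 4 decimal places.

π = [0.2531, 0.1711, 0.1702, 0.1246, 0.0892, 0.1919]

t=0: π = [0.1000, 0.1000, 0.1000, 0.3000, 0.2000, 0.2000]
t=1: π = [0.1929, 0.1786, 0.1857, 0.1071, 0.1143, 0.2214]
t=2: π = [0.2306, 0.1755, 0.1724, 0.1321, 0.0867, 0.2026]
t=3: π = [0.2460, 0.1732, 0.1706, 0.1241, 0.0903, 0.1958]
t=4: π = [0.2531, 0.1711, 0.1702, 0.1246, 0.0892, 0.1919]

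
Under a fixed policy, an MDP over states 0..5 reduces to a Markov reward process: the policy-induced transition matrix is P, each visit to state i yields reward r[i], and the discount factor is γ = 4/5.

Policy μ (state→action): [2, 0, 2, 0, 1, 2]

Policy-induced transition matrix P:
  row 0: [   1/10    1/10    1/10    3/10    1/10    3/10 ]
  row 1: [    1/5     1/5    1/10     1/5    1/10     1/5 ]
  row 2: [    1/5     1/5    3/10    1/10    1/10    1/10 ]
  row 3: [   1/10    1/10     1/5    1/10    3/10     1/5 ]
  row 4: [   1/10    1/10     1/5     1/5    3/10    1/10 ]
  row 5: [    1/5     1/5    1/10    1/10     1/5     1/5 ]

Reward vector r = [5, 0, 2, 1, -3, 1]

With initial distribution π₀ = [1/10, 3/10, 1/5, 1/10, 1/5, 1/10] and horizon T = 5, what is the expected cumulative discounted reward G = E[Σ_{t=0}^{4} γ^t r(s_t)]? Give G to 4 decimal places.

G = 2.6356

t=0: π = [0.1000, 0.3000, 0.2000, 0.1000, 0.2000, 0.1000], E[r] = 0.5000, γ^t·E[r] = 0.500000, running G = 0.500000
t=1: π = [0.1600, 0.1600, 0.1700, 0.1700, 0.1700, 0.1700], E[r] = 0.9700, γ^t·E[r] = 0.776000, running G = 1.276000
t=2: π = [0.1500, 0.1500, 0.1680, 0.1650, 0.1850, 0.1820], E[r] = 0.8780, γ^t·E[r] = 0.561920, running G = 1.837920
t=3: π = [0.1500, 0.1500, 0.1686, 0.1635, 0.1882, 0.1797], E[r] = 0.8658, γ^t·E[r] = 0.443290, running G = 2.281210
t=4: π = [0.1498, 0.1498, 0.1689, 0.1638, 0.1883, 0.1793], E[r] = 0.8651, γ^t·E[r] = 0.354361, running G = 2.635571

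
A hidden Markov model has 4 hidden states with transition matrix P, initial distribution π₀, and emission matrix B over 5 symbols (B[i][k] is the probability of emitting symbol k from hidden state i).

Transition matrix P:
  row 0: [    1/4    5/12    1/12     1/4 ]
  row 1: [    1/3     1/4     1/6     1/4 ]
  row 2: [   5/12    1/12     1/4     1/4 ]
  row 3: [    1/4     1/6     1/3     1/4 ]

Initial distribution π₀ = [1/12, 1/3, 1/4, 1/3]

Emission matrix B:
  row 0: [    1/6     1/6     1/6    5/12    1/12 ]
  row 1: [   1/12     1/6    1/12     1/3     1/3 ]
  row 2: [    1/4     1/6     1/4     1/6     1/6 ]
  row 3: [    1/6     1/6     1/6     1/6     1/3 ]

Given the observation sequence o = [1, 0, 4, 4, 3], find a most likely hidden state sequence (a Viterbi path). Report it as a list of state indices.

t=0: δ = [1.389e-02, 5.556e-02, 4.167e-02, 5.556e-02]  (obs o_0=1)
t=1: δ = [3.086e-03, 1.157e-03, 4.630e-03, 2.315e-03]  ψ = [1, 1, 3, 1]  (obs o_1=0)
t=2: δ = [1.608e-04, 4.287e-04, 1.929e-04, 3.858e-04]  ψ = [2, 0, 2, 2]  (obs o_2=4)
t=3: δ = [1.191e-05, 3.572e-05, 2.143e-05, 3.572e-05]  ψ = [1, 1, 3, 1]  (obs o_3=4)
t=4: δ = [4.961e-06, 2.977e-06, 1.985e-06, 1.488e-06]  ψ = [1, 1, 3, 1]  (obs o_4=3)
backtrack: best end state = 0; path = [1, 0, 1, 1, 0]

path = [1, 0, 1, 1, 0]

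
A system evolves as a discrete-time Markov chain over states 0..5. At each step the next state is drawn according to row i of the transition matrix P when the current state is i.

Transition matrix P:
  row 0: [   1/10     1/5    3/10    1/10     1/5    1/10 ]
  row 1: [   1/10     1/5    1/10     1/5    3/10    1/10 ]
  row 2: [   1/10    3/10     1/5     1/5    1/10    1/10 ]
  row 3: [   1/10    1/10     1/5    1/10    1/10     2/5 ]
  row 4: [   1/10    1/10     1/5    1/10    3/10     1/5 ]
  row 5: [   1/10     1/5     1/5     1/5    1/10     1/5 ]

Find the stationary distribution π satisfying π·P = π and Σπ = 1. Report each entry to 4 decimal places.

Balance equations π_j = Σ_i π_i·P[i][j]:
  π_0 = 1/10·π_0 + 1/10·π_1 + 1/10·π_2 + 1/10·π_3 + 1/10·π_4 + 1/10·π_5
  π_1 = 1/5·π_0 + 1/5·π_1 + 3/10·π_2 + 1/10·π_3 + 1/10·π_4 + 1/5·π_5
  π_2 = 3/10·π_0 + 1/10·π_1 + 1/5·π_2 + 1/5·π_3 + 1/5·π_4 + 1/5·π_5
  π_3 = 1/10·π_0 + 1/5·π_1 + 1/5·π_2 + 1/10·π_3 + 1/10·π_4 + 1/5·π_5
  π_4 = 1/5·π_0 + 3/10·π_1 + 1/10·π_2 + 1/10·π_3 + 3/10·π_4 + 1/10·π_5
  normalize: π_0 + π_1 + π_2 + π_3 + π_4 + π_5 = 1
Solving the linear system gives exactly π = [1/10, 4207/22720, 8701/45440, 14179/90880, 16703/90880, 417/2272].

π = [0.1000, 0.1852, 0.1915, 0.1560, 0.1838, 0.1835]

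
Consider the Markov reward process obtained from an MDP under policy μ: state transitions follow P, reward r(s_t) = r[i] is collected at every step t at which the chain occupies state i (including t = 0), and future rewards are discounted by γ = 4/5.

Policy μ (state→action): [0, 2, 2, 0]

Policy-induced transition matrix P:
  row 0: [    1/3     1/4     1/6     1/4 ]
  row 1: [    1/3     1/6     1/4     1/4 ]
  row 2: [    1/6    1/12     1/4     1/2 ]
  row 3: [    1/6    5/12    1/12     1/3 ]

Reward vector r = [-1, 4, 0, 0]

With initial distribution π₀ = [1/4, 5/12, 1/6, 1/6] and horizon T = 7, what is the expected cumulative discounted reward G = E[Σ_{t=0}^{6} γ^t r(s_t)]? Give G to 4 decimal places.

G = 3.5167

t=0: π = [0.2500, 0.4167, 0.1667, 0.1667], E[r] = 1.4167, γ^t·E[r] = 1.416667, running G = 1.416667
t=1: π = [0.2778, 0.2153, 0.2014, 0.3056], E[r] = 0.5833, γ^t·E[r] = 0.466667, running G = 1.883333
t=2: π = [0.2488, 0.2494, 0.1759, 0.3258], E[r] = 0.7488, γ^t·E[r] = 0.479259, running G = 2.362593
t=3: π = [0.2497, 0.2542, 0.1750, 0.3211], E[r] = 0.7671, γ^t·E[r] = 0.392741, running G = 2.755333
t=4: π = [0.2507, 0.2532, 0.1757, 0.3205], E[r] = 0.7621, γ^t·E[r] = 0.312142, running G = 3.067475
t=5: π = [0.2506, 0.2530, 0.1757, 0.3206], E[r] = 0.7615, γ^t·E[r] = 0.249536, running G = 3.317011
t=6: π = [0.2506, 0.2531, 0.1757, 0.3206], E[r] = 0.7617, γ^t·E[r] = 0.199665, running G = 3.516676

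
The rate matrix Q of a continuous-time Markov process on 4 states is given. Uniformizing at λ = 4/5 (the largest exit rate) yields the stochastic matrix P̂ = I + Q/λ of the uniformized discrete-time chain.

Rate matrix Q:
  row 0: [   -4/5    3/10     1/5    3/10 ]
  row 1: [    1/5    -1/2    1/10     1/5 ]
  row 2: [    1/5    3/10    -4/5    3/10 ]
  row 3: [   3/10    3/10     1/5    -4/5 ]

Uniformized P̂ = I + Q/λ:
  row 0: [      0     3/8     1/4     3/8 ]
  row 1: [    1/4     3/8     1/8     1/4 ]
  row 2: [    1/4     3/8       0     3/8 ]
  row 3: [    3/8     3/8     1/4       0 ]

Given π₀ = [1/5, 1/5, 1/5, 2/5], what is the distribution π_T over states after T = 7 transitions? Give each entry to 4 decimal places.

t=0: π = [0.2000, 0.2000, 0.2000, 0.4000]
t=1: π = [0.2500, 0.3750, 0.1750, 0.2000]
t=2: π = [0.2125, 0.3750, 0.1594, 0.2531]
t=3: π = [0.2285, 0.3750, 0.1633, 0.2332]
t=4: π = [0.2220, 0.3750, 0.1623, 0.2407]
t=5: π = [0.2246, 0.3750, 0.1625, 0.2379]
t=6: π = [0.2236, 0.3750, 0.1625, 0.2389]
t=7: π = [0.2240, 0.3750, 0.1625, 0.2385]

π = [0.2240, 0.3750, 0.1625, 0.2385]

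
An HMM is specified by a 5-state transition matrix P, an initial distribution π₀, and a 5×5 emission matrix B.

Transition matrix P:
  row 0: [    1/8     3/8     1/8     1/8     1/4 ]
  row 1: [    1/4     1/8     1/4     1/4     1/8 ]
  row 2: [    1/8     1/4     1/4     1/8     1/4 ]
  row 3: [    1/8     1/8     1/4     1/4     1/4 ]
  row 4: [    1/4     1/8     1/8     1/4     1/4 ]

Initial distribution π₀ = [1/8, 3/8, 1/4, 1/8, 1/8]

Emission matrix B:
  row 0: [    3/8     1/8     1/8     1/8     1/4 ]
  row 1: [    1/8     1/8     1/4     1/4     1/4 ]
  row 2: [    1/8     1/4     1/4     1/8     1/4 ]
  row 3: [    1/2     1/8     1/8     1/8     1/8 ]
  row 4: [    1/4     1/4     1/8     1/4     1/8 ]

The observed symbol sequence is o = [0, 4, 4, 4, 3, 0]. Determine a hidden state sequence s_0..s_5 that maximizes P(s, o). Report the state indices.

path = [1, 0, 1, 0, 1, 3]

t=0: δ = [4.688e-02, 4.688e-02, 3.125e-02, 6.250e-02, 3.125e-02]  (obs o_0=0)
t=1: δ = [2.930e-03, 4.395e-03, 3.906e-03, 1.953e-03, 1.953e-03]  ψ = [1, 0, 3, 3, 3]  (obs o_1=4)
t=2: δ = [2.747e-04, 2.747e-04, 2.747e-04, 1.373e-04, 1.221e-04]  ψ = [1, 0, 1, 1, 2]  (obs o_2=4)
t=3: δ = [1.717e-05, 2.575e-05, 1.717e-05, 8.583e-06, 8.583e-06]  ψ = [1, 0, 1, 1, 0]  (obs o_3=4)
t=4: δ = [8.047e-07, 1.609e-06, 8.047e-07, 8.047e-07, 1.073e-06]  ψ = [1, 0, 1, 1, 0]  (obs o_4=3)
t=5: δ = [1.509e-07, 3.772e-08, 5.029e-08, 2.012e-07, 6.706e-08]  ψ = [1, 0, 1, 1, 4]  (obs o_5=0)
backtrack: best end state = 3; path = [1, 0, 1, 0, 1, 3]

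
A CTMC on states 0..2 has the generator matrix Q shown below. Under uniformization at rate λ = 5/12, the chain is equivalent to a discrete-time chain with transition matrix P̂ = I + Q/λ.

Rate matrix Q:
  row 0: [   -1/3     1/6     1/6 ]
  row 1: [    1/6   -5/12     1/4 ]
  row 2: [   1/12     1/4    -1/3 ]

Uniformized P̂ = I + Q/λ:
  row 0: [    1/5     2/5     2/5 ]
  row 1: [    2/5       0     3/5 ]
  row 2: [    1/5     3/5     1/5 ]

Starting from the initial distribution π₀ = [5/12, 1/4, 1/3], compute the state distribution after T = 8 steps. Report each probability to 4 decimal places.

t=0: π = [0.4167, 0.2500, 0.3333]
t=1: π = [0.2500, 0.3667, 0.3833]
t=2: π = [0.2733, 0.3300, 0.3967]
t=3: π = [0.2660, 0.3473, 0.3867]
t=4: π = [0.2695, 0.3384, 0.3921]
t=5: π = [0.2677, 0.3431, 0.3893]
t=6: π = [0.2686, 0.3406, 0.3908]
t=7: π = [0.2681, 0.3419, 0.3900]
t=8: π = [0.2684, 0.3412, 0.3904]

π = [0.2684, 0.3412, 0.3904]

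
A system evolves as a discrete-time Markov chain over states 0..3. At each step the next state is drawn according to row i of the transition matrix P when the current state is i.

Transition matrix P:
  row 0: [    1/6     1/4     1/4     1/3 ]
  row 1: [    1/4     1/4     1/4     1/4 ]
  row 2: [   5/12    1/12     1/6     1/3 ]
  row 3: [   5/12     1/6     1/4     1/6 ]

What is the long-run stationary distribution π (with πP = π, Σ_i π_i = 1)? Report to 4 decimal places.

Balance equations π_j = Σ_i π_i·P[i][j]:
  π_0 = 1/6·π_0 + 1/4·π_1 + 5/12·π_2 + 5/12·π_3
  π_1 = 1/4·π_0 + 1/4·π_1 + 1/12·π_2 + 1/6·π_3
  π_2 = 1/4·π_0 + 1/4·π_1 + 1/6·π_2 + 1/4·π_3
  normalize: π_0 + π_1 + π_2 + π_3 = 1
Solving the linear system gives exactly π = [669/2171, 410/2171, 3/13, 591/2171].

π = [0.3082, 0.1889, 0.2308, 0.2722]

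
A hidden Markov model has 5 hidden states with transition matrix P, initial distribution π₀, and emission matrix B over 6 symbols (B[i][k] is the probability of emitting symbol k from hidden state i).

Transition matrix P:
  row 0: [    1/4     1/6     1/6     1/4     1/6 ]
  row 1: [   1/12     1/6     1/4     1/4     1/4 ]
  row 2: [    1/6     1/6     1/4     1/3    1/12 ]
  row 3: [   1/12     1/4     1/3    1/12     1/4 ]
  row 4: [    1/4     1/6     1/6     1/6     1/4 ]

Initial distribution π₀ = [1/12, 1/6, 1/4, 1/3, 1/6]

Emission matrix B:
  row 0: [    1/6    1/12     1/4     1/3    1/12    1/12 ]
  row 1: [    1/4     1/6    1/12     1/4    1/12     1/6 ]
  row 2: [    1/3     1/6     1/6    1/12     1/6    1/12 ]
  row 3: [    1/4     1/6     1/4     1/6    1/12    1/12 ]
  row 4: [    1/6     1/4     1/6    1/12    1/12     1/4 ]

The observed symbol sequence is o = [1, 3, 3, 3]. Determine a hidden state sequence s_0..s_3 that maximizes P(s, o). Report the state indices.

path = [4, 0, 0, 0]

t=0: δ = [6.944e-03, 2.778e-02, 4.167e-02, 5.556e-02, 4.167e-02]  (obs o_0=1)
t=1: δ = [3.472e-03, 3.472e-03, 1.543e-03, 2.315e-03, 1.157e-03]  ψ = [4, 3, 3, 2, 3]  (obs o_1=3)
t=2: δ = [2.894e-04, 1.447e-04, 7.234e-05, 1.447e-04, 7.234e-05]  ψ = [0, 0, 1, 0, 1]  (obs o_2=3)
t=3: δ = [2.411e-05, 1.206e-05, 4.019e-06, 1.206e-05, 4.019e-06]  ψ = [0, 0, 0, 0, 0]  (obs o_3=3)
backtrack: best end state = 0; path = [4, 0, 0, 0]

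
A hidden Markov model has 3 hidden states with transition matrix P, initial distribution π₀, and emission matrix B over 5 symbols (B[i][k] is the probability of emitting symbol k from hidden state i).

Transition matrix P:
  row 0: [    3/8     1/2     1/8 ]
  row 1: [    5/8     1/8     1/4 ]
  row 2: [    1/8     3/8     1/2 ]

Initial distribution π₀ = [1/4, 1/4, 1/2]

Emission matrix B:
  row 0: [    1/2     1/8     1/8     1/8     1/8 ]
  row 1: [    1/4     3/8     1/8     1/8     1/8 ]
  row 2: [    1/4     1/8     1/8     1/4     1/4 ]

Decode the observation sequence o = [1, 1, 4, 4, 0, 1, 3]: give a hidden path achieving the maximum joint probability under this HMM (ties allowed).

path = [2, 1, 0, 1, 0, 1, 0]

t=0: δ = [3.125e-02, 9.375e-02, 6.250e-02]  (obs o_0=1)
t=1: δ = [7.324e-03, 8.789e-03, 3.906e-03]  ψ = [1, 2, 2]  (obs o_1=1)
t=2: δ = [6.866e-04, 4.578e-04, 5.493e-04]  ψ = [1, 0, 1]  (obs o_2=4)
t=3: δ = [3.576e-05, 4.292e-05, 6.866e-05]  ψ = [1, 0, 2]  (obs o_3=4)
t=4: δ = [1.341e-05, 6.437e-06, 8.583e-06]  ψ = [1, 2, 2]  (obs o_4=0)
t=5: δ = [6.286e-07, 2.515e-06, 5.364e-07]  ψ = [0, 0, 2]  (obs o_5=1)
t=6: δ = [1.965e-07, 3.929e-08, 1.572e-07]  ψ = [1, 0, 1]  (obs o_6=3)
backtrack: best end state = 0; path = [2, 1, 0, 1, 0, 1, 0]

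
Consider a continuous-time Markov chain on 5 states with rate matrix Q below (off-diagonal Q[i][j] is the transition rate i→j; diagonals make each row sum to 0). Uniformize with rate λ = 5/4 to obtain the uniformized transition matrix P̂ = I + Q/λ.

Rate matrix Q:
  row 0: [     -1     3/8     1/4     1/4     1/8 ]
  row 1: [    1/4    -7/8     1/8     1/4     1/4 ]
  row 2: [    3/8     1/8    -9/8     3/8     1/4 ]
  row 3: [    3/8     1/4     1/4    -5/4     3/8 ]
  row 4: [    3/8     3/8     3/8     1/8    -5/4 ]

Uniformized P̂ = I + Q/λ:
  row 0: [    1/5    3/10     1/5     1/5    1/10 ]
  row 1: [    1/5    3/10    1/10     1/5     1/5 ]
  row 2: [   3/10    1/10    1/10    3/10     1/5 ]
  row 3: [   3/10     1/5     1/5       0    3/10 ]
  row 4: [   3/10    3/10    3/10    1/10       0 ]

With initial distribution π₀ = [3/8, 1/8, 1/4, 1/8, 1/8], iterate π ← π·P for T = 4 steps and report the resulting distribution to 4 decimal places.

t=0: π = [0.3750, 0.1250, 0.2500, 0.1250, 0.1250]
t=1: π = [0.2500, 0.2375, 0.1750, 0.1875, 0.1500]
t=2: π = [0.2513, 0.2463, 0.1738, 0.1650, 0.1638]
t=3: π = [0.2503, 0.2488, 0.1744, 0.1680, 0.1586]
t=4: π = [0.2501, 0.2483, 0.1736, 0.1680, 0.1601]

π = [0.2501, 0.2483, 0.1736, 0.1680, 0.1601]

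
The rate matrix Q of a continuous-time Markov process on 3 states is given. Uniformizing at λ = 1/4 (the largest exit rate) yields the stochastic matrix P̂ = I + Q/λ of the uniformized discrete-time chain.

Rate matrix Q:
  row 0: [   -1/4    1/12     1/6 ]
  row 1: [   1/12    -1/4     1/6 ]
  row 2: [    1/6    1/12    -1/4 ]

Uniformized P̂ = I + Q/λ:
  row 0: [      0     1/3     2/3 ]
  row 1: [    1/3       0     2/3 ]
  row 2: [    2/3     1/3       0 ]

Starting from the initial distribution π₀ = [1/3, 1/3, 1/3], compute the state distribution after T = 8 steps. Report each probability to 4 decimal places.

π = [0.3526, 0.2500, 0.3974]

t=0: π = [0.3333, 0.3333, 0.3333]
t=1: π = [0.3333, 0.2222, 0.4444]
t=2: π = [0.3704, 0.2593, 0.3704]
t=3: π = [0.3333, 0.2469, 0.4198]
t=4: π = [0.3621, 0.2510, 0.3868]
t=5: π = [0.3416, 0.2497, 0.4088]
t=6: π = [0.3557, 0.2501, 0.3941]
t=7: π = [0.3461, 0.2500, 0.4039]
t=8: π = [0.3526, 0.2500, 0.3974]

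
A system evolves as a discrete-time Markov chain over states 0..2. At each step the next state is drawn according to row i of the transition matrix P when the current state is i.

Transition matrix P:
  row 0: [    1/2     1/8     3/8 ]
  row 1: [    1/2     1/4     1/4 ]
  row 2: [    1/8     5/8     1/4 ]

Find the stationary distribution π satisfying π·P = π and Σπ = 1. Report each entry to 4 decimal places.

π = [0.3881, 0.3134, 0.2985]

Balance equations π_j = Σ_i π_i·P[i][j]:
  π_0 = 1/2·π_0 + 1/2·π_1 + 1/8·π_2
  π_1 = 1/8·π_0 + 1/4·π_1 + 5/8·π_2
  normalize: π_0 + π_1 + π_2 = 1
Solving the linear system gives exactly π = [26/67, 21/67, 20/67].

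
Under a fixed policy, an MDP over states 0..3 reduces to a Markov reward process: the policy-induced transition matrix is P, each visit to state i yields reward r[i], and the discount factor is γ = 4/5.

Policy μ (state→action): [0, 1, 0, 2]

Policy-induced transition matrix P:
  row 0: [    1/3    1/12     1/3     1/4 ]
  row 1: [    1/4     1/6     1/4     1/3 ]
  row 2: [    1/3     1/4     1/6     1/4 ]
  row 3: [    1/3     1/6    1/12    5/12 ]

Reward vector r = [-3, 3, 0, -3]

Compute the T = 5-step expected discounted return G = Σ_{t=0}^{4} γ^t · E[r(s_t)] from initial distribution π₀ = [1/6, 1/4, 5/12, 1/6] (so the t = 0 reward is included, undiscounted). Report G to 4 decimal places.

G = -3.5029

t=0: π = [0.1667, 0.2500, 0.4167, 0.1667], E[r] = -0.2500, γ^t·E[r] = -0.250000, running G = -0.250000
t=1: π = [0.3125, 0.1875, 0.2014, 0.2986], E[r] = -1.2708, γ^t·E[r] = -1.016667, running G = -1.266667
t=2: π = [0.3177, 0.1574, 0.2095, 0.3154], E[r] = -1.4271, γ^t·E[r] = -0.913333, running G = -2.180000
t=3: π = [0.3202, 0.1576, 0.2065, 0.3157], E[r] = -1.4348, γ^t·E[r] = -0.734593, running G = -2.914593
t=4: π = [0.3202, 0.1572, 0.2069, 0.3158], E[r] = -1.4363, γ^t·E[r] = -0.588301, running G = -3.502894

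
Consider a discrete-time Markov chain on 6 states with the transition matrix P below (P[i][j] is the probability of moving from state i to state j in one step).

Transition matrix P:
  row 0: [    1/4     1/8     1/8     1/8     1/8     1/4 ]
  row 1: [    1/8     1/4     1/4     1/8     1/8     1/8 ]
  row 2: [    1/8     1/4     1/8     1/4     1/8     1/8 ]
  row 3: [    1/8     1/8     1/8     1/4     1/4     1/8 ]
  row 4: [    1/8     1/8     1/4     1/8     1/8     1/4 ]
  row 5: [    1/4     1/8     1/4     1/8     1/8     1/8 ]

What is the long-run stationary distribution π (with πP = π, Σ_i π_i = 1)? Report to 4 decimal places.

Balance equations π_j = Σ_i π_i·P[i][j]:
  π_0 = 1/4·π_0 + 1/8·π_1 + 1/8·π_2 + 1/8·π_3 + 1/8·π_4 + 1/4·π_5
  π_1 = 1/8·π_0 + 1/4·π_1 + 1/4·π_2 + 1/8·π_3 + 1/8·π_4 + 1/8·π_5
  π_2 = 1/8·π_0 + 1/4·π_1 + 1/8·π_2 + 1/8·π_3 + 1/4·π_4 + 1/4·π_5
  π_3 = 1/8·π_0 + 1/8·π_1 + 1/4·π_2 + 1/4·π_3 + 1/8·π_4 + 1/8·π_5
  π_4 = 1/8·π_0 + 1/8·π_1 + 1/8·π_2 + 1/4·π_3 + 1/8·π_4 + 1/8·π_5
  normalize: π_0 + π_1 + π_2 + π_3 + π_4 + π_5 = 1
Solving the linear system gives exactly π = [223/1341, 227/1341, 248/1341, 227/1341, 196/1341, 220/1341].

π = [0.1663, 0.1693, 0.1849, 0.1693, 0.1462, 0.1641]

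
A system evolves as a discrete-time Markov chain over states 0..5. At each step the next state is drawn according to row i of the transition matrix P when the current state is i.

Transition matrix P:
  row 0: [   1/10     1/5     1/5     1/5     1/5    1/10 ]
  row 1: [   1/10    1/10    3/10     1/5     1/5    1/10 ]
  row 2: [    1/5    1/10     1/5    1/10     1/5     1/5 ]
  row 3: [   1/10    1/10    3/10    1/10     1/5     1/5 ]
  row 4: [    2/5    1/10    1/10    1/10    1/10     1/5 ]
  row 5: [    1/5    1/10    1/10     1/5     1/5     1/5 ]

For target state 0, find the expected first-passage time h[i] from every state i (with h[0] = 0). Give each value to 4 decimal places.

h = [0.0000, 5.1953, 4.6846, 5.1531, 3.8329, 4.7315]

First-step conditioning: h[0] = 0; for i ≠ 0, h[i] = 1 + Σ_k P[i][k]·h[k].
  h[1] = 1 + 1/10·h[1] + 3/10·h[2] + 1/5·h[3] + 1/5·h[4] + 1/10·h[5]
  h[2] = 1 + 1/10·h[1] + 1/5·h[2] + 1/10·h[3] + 1/5·h[4] + 1/5·h[5]
  h[3] = 1 + 1/10·h[1] + 3/10·h[2] + 1/10·h[3] + 1/5·h[4] + 1/5·h[5]
  h[4] = 1 + 1/10·h[1] + 1/10·h[2] + 1/10·h[3] + 1/10·h[4] + 1/5·h[5]
  h[5] = 1 + 1/10·h[1] + 1/10·h[2] + 1/5·h[3] + 1/5·h[4] + 1/5·h[5]
Solving the 5×5 linear system over states ≠ 0 gives exactly h = [0, 121990/23481, 110000/23481, 121000/23481, 10000/2609, 111100/23481] (h[0] = 0 is the target).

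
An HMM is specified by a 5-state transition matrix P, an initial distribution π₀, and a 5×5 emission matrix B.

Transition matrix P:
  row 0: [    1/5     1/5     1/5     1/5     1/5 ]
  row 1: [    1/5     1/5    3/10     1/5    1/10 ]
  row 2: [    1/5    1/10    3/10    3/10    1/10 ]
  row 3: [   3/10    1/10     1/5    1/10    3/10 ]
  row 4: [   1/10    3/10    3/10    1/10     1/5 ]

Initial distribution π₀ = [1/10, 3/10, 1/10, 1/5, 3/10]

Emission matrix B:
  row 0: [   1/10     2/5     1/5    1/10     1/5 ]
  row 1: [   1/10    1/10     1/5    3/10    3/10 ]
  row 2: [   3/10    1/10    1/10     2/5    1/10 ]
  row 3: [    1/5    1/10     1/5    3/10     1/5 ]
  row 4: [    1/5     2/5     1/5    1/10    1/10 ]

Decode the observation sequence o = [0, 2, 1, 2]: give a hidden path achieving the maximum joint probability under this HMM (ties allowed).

t=0: δ = [1.000e-02, 3.000e-02, 3.000e-02, 4.000e-02, 6.000e-02]  (obs o_0=0)
t=1: δ = [2.400e-03, 3.600e-03, 1.800e-03, 1.800e-03, 2.400e-03]  ψ = [3, 4, 4, 2, 3]  (obs o_1=2)
t=2: δ = [2.880e-04, 7.200e-05, 1.080e-04, 7.200e-05, 2.160e-04]  ψ = [1, 1, 1, 1, 3]  (obs o_2=1)
t=3: δ = [1.152e-05, 1.296e-05, 6.480e-06, 1.152e-05, 1.152e-05]  ψ = [0, 4, 4, 0, 0]  (obs o_3=2)
backtrack: best end state = 1; path = [2, 3, 4, 1]

path = [2, 3, 4, 1]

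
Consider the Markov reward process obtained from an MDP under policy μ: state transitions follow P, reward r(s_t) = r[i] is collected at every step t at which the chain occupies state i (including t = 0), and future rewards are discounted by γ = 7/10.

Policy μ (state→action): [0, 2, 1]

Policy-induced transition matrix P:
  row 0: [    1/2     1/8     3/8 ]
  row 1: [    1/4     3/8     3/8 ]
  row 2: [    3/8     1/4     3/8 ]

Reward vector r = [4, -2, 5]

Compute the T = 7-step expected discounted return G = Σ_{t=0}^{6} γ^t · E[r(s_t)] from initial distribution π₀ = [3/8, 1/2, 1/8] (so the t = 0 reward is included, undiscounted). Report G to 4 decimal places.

t=0: π = [0.3750, 0.5000, 0.1250], E[r] = 1.1250, γ^t·E[r] = 1.125000, running G = 1.125000
t=1: π = [0.3594, 0.2656, 0.3750], E[r] = 2.7813, γ^t·E[r] = 1.946875, running G = 3.071875
t=2: π = [0.3867, 0.2383, 0.3750], E[r] = 2.9453, γ^t·E[r] = 1.443203, running G = 4.515078
t=3: π = [0.3936, 0.2314, 0.3750], E[r] = 2.9863, γ^t·E[r] = 1.024311, running G = 5.539389
t=4: π = [0.3953, 0.2297, 0.3750], E[r] = 2.9966, γ^t·E[r] = 0.719479, running G = 6.258868
t=5: π = [0.3957, 0.2293, 0.3750], E[r] = 2.9991, γ^t·E[r] = 0.504066, running G = 6.762934
t=6: π = [0.3958, 0.2292, 0.3750], E[r] = 2.9998, γ^t·E[r] = 0.352922, running G = 7.115856

G = 7.1159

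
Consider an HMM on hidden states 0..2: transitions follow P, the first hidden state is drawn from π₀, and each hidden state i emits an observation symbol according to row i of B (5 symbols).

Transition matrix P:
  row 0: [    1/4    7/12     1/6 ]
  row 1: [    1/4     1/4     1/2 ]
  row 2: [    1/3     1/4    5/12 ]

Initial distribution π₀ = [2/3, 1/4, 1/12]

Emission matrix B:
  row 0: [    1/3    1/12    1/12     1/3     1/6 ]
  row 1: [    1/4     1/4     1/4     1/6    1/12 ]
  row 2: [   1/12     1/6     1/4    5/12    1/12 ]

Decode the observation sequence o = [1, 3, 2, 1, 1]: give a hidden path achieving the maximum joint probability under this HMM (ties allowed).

t=0: δ = [5.556e-02, 6.250e-02, 1.389e-02]  (obs o_0=1)
t=1: δ = [5.208e-03, 5.401e-03, 1.302e-02]  ψ = [1, 0, 1]  (obs o_1=3)
t=2: δ = [3.617e-04, 8.138e-04, 1.356e-03]  ψ = [2, 2, 2]  (obs o_2=2)
t=3: δ = [3.768e-05, 8.477e-05, 9.419e-05]  ψ = [2, 2, 2]  (obs o_3=1)
t=4: δ = [2.616e-06, 5.887e-06, 7.064e-06]  ψ = [2, 2, 1]  (obs o_4=1)
backtrack: best end state = 2; path = [1, 2, 2, 1, 2]

path = [1, 2, 2, 1, 2]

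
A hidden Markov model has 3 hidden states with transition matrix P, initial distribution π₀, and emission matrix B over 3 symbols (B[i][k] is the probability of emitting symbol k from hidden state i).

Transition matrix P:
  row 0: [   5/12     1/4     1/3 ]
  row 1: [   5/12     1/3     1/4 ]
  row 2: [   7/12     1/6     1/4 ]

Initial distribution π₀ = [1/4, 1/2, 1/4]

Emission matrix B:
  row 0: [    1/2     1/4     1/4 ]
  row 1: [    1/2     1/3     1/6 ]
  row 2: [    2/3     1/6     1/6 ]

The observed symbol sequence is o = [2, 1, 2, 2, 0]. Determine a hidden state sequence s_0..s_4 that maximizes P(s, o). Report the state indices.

path = [1, 1, 0, 0, 2]

t=0: δ = [6.250e-02, 8.333e-02, 4.167e-02]  (obs o_0=2)
t=1: δ = [8.681e-03, 9.259e-03, 3.472e-03]  ψ = [1, 1, 0]  (obs o_1=1)
t=2: δ = [9.645e-04, 5.144e-04, 4.823e-04]  ψ = [1, 1, 0]  (obs o_2=2)
t=3: δ = [1.005e-04, 4.019e-05, 5.358e-05]  ψ = [0, 0, 0]  (obs o_3=2)
t=4: δ = [2.093e-05, 1.256e-05, 2.233e-05]  ψ = [0, 0, 0]  (obs o_4=0)
backtrack: best end state = 2; path = [1, 1, 0, 0, 2]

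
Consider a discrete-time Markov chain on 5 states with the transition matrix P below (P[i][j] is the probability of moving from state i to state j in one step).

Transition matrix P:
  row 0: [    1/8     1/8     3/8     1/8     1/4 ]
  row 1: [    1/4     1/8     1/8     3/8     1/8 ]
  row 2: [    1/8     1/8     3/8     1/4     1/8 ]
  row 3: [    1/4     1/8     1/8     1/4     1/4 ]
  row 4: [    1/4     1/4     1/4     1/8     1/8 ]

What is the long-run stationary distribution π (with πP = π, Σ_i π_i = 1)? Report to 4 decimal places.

π = [0.1933, 0.1471, 0.2606, 0.2221, 0.1769]

Balance equations π_j = Σ_i π_i·P[i][j]:
  π_0 = 1/8·π_0 + 1/4·π_1 + 1/8·π_2 + 1/4·π_3 + 1/4·π_4
  π_1 = 1/8·π_0 + 1/8·π_1 + 1/8·π_2 + 1/8·π_3 + 1/4·π_4
  π_2 = 3/8·π_0 + 1/8·π_1 + 3/8·π_2 + 1/8·π_3 + 1/4·π_4
  π_3 = 1/8·π_0 + 3/8·π_1 + 1/4·π_2 + 1/4·π_3 + 1/8·π_4
  normalize: π_0 + π_1 + π_2 + π_3 + π_4 = 1
Solving the linear system gives exactly π = [201/1040, 153/1040, 271/1040, 231/1040, 23/130].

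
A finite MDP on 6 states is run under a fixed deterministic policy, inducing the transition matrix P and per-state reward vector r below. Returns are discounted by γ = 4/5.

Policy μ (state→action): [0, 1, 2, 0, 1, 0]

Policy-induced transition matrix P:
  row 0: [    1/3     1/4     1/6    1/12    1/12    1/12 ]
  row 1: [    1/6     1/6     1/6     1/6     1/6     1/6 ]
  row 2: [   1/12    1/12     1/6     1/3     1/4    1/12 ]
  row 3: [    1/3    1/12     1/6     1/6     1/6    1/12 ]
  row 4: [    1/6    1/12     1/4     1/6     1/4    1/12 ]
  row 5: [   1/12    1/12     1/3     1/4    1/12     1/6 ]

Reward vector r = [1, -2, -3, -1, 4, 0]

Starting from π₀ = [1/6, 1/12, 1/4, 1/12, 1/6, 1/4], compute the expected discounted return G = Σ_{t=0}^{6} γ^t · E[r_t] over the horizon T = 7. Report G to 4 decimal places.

t=0: π = [0.1667, 0.0833, 0.2500, 0.0833, 0.1667, 0.2500], E[r] = -0.1667, γ^t·E[r] = -0.166667, running G = -0.166667
t=1: π = [0.1667, 0.1181, 0.2222, 0.2153, 0.1667, 0.1111], E[r] = -0.2847, γ^t·E[r] = -0.227778, running G = -0.394444
t=2: π = [0.2025, 0.1209, 0.1991, 0.1991, 0.1759, 0.1024], E[r] = -0.1319, γ^t·E[r] = -0.084444, running G = -0.478889
t=3: π = [0.2085, 0.1272, 0.1984, 0.1915, 0.1725, 0.1019], E[r] = -0.1426, γ^t·E[r] = -0.072988, running G = -0.551877
t=4: π = [0.2083, 0.1287, 0.1980, 0.1909, 0.1717, 0.1024], E[r] = -0.1472, γ^t·E[r] = -0.060286, running G = -0.612163
t=5: π = [0.2082, 0.1288, 0.1980, 0.1908, 0.1716, 0.1026], E[r] = -0.1480, γ^t·E[r] = -0.048511, running G = -0.660674
t=6: π = [0.2081, 0.1288, 0.1981, 0.1909, 0.1716, 0.1026], E[r] = -0.1482, γ^t·E[r] = -0.038843, running G = -0.699517

G = -0.6995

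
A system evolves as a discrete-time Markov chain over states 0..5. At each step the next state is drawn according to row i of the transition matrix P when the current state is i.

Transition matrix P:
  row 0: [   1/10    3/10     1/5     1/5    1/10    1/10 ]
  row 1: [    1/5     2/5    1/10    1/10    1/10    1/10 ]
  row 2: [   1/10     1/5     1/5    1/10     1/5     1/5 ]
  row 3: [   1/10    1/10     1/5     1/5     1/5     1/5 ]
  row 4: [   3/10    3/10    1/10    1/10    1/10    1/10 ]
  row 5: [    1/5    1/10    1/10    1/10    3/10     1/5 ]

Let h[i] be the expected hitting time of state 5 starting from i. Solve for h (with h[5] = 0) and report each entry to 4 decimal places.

h = [7.6845, 7.8487, 6.9931, 6.8980, 7.8323, 0.0000]

First-step conditioning: h[5] = 0; for i ≠ 5, h[i] = 1 + Σ_k P[i][k]·h[k].
  h[0] = 1 + 1/10·h[0] + 3/10·h[1] + 1/5·h[2] + 1/5·h[3] + 1/10·h[4]
  h[1] = 1 + 1/5·h[0] + 2/5·h[1] + 1/10·h[2] + 1/10·h[3] + 1/10·h[4]
  h[2] = 1 + 1/10·h[0] + 1/5·h[1] + 1/5·h[2] + 1/10·h[3] + 1/5·h[4]
  h[3] = 1 + 1/10·h[0] + 1/10·h[1] + 1/5·h[2] + 1/5·h[3] + 1/5·h[4]
  h[4] = 1 + 3/10·h[0] + 3/10·h[1] + 1/10·h[2] + 1/10·h[3] + 1/10·h[4]
Solving the 5×5 linear system over states ≠ 5 gives exactly h = [8891/1157, 9081/1157, 8091/1157, 7981/1157, 9062/1157, 0] (h[5] = 0 is the target).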